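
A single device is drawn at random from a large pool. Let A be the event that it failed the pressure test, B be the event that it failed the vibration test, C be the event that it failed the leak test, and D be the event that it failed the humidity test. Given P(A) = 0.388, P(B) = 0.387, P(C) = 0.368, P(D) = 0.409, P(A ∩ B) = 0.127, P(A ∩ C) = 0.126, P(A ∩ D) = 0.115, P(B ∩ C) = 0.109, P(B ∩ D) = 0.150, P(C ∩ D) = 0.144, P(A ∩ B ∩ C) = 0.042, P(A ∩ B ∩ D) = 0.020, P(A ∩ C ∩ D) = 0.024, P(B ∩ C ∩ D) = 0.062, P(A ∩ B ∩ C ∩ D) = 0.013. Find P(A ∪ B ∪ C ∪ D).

Apply inclusion-exclusion:
P(A ∪ B ∪ C ∪ D) = 0.388 + 0.387 + 0.368 + 0.409 − 0.127 − 0.126 − 0.115 − 0.109 − 0.150 − 0.144 + 0.042 + 0.020 + 0.024 + 0.062 − 0.013 = 0.916

0.916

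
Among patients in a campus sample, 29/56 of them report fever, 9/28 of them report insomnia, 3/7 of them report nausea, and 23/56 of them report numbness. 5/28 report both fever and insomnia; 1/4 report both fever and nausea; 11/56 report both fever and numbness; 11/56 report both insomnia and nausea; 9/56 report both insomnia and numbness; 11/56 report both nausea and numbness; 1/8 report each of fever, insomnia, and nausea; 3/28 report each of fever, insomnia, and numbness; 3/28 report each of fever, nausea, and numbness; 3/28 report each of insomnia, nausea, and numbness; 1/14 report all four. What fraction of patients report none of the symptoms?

1/8

Apply inclusion-exclusion:
P(≥1) = 29/56 + 9/28 + 3/7 + 23/56 − 5/28 − 1/4 − 11/56 − 11/56 − 9/56 − 11/56 + 1/8 + 3/28 + 3/28 + 3/28 − 1/14 = 7/8
P(none) = 1 − 7/8 = 1/8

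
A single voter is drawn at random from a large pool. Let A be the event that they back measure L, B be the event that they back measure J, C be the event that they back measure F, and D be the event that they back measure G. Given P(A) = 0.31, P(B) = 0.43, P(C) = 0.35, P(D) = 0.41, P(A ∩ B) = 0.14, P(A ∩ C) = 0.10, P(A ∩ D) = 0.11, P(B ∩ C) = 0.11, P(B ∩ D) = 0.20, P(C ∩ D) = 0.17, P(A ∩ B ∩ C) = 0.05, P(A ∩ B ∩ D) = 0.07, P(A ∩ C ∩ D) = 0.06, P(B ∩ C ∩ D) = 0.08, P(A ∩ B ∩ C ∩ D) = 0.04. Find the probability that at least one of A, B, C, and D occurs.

P(A ∪ B ∪ C ∪ D) = 0.31 + 0.43 + 0.35 + 0.41 − 0.14 − 0.10 − 0.11 − 0.11 − 0.20 − 0.17 + 0.05 + 0.07 + 0.06 + 0.08 − 0.04 = 0.89

0.89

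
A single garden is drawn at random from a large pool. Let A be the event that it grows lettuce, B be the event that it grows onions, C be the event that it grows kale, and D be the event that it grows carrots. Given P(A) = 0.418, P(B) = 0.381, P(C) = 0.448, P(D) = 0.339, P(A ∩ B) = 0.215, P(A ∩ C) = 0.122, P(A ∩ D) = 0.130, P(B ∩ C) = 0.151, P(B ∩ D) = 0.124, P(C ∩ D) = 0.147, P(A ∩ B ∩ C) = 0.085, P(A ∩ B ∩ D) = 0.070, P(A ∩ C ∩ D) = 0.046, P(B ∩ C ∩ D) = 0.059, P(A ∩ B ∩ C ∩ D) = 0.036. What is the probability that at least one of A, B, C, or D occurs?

0.921

P(A ∪ B ∪ C ∪ D) = 0.418 + 0.381 + 0.448 + 0.339 − 0.215 − 0.122 − 0.130 − 0.151 − 0.124 − 0.147 + 0.085 + 0.070 + 0.046 + 0.059 − 0.036 = 0.921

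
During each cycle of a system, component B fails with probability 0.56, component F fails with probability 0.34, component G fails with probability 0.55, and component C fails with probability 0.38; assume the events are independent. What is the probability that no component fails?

Since the events are independent, P(none) is the product of the individual non-occurrence probabilities.
P(none) = (1 − 0.56) × (1 − 0.34) × (1 − 0.55) × (1 − 0.38) = 0.44 × 0.66 × 0.45 × 0.62 = 0.0810216

0.0810216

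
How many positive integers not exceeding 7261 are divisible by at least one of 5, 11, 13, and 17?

Inclusion–exclusion gives
1452 + 660 + 558 + 427 − 132 − 111 − 85 − 50 − 38 − 32 + 10 + 7 + 6 + 2 − 0 = 2674

2674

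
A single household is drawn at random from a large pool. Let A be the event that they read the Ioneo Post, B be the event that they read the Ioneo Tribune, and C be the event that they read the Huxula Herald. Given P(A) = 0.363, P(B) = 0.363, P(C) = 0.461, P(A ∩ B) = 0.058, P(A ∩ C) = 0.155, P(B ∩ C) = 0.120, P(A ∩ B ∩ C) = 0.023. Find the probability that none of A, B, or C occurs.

P(A ∪ B ∪ C) = 0.363 + 0.363 + 0.461 − 0.058 − 0.155 − 0.120 + 0.023 = 0.877
P(none) = 1 − 0.877 = 0.123

0.123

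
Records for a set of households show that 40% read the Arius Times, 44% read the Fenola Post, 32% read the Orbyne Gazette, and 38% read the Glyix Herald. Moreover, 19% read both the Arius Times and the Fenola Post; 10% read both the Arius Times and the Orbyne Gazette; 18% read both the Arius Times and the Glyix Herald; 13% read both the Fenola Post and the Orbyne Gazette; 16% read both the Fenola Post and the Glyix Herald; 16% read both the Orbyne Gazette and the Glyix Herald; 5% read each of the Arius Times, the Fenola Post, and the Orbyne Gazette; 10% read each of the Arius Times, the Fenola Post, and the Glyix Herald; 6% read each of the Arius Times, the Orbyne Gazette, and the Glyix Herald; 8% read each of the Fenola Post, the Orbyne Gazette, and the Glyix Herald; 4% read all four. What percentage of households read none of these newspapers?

13%

P(union) = 40 + 44 + 32 + 38 − 19 − 10 − 18 − 13 − 16 − 16 + 5 + 10 + 6 + 8 − 4 = 87%
P(none) = 100% − 87% = 13%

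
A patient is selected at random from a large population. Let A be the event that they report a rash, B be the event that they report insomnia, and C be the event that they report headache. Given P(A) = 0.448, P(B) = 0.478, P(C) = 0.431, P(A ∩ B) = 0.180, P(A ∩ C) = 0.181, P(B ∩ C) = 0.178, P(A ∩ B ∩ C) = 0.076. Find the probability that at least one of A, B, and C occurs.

0.894

P(A ∪ B ∪ C) = 0.448 + 0.478 + 0.431 − 0.180 − 0.181 − 0.178 + 0.076 = 0.894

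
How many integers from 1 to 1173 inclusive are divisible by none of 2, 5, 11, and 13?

586 + 234 + 106 + 90 − 117 − 53 − 45 − 21 − 18 − 8 + 10 + 9 + 4 + 1 − 0 = 778
1173 − 778 = 395

395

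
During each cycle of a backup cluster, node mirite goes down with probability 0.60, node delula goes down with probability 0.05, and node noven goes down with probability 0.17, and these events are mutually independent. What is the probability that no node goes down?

P(none) = (1 − 0.60) × (1 − 0.05) × (1 − 0.17) = 0.40 × 0.95 × 0.83 = 0.3154

0.3154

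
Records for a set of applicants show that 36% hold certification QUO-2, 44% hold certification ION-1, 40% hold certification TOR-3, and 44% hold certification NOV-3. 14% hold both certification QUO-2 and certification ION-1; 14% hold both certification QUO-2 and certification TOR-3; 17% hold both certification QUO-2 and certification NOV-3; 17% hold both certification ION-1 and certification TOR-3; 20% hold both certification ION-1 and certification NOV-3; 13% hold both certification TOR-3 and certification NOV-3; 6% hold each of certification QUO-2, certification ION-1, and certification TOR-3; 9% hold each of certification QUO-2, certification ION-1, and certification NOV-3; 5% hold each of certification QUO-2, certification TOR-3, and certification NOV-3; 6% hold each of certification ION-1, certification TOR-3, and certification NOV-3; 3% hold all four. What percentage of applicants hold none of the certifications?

By inclusion-exclusion,
P(at least one) = 36 + 44 + 40 + 44 − 14 − 14 − 17 − 17 − 20 − 13 + 6 + 9 + 5 + 6 − 3 = 92%
P(none) = 100% − 92% = 8%

8%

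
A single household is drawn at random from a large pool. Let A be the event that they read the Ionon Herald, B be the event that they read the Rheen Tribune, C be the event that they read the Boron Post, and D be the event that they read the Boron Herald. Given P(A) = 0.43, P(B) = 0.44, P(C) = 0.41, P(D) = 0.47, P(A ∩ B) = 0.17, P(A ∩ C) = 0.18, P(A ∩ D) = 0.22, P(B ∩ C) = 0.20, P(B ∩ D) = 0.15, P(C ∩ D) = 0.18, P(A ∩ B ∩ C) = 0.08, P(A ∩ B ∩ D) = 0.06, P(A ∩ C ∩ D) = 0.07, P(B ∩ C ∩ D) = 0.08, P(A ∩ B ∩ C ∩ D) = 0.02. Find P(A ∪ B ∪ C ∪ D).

0.92

P(A ∪ B ∪ C ∪ D) = 0.43 + 0.44 + 0.41 + 0.47 − 0.17 − 0.18 − 0.22 − 0.20 − 0.15 − 0.18 + 0.08 + 0.06 + 0.07 + 0.08 − 0.02 = 0.92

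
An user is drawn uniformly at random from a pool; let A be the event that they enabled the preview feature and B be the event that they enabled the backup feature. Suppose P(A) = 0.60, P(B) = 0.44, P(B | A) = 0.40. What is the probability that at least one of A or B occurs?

P(A ∩ B) = P(A)·P(B|A) = 0.60 × 0.40 = 0.24
P(A ∪ B) = 0.60 + 0.44 − 0.24 = 0.80

0.80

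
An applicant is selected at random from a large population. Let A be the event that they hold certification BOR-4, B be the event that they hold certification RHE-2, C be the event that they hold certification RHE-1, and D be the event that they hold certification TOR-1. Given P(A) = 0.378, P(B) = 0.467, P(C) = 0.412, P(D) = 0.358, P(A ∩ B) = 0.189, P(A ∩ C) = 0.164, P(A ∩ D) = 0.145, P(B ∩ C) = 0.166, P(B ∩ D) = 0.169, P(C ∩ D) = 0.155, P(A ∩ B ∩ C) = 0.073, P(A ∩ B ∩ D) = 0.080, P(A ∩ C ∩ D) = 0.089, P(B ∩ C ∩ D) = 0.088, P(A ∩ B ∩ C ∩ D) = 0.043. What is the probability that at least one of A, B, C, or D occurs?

P(A ∪ B ∪ C ∪ D) = 0.378 + 0.467 + 0.412 + 0.358 − 0.189 − 0.164 − 0.145 − 0.166 − 0.169 − 0.155 + 0.073 + 0.080 + 0.089 + 0.088 − 0.043 = 0.914

0.914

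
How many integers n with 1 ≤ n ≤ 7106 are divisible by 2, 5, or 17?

4431

3553 + 1421 + 418 − 710 − 209 − 83 + 41 = 4431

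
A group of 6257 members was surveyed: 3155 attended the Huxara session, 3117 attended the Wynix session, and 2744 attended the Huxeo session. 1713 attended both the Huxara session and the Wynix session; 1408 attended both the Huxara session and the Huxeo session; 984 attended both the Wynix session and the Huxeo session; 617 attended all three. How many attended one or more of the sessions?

5528

Apply inclusion-exclusion:
|at least one| = 3155 + 3117 + 2744 − 1713 − 1408 − 984 + 617 = 5528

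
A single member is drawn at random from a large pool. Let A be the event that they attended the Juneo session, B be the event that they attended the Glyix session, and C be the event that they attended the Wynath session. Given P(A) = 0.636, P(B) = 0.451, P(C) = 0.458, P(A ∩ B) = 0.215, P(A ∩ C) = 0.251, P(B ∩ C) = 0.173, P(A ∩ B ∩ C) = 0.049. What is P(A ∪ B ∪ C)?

0.955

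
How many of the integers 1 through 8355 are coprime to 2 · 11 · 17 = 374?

floor(8355/2) + floor(8355/11) + floor(8355/17) − floor(8355/22) − floor(8355/34) − floor(8355/187) + floor(8355/374) = 4177 + 759 + 491 − 379 − 245 − 44 + 22 = 4781
8355 − 4781 = 3574

3574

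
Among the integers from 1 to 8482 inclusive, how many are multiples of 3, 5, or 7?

Apply inclusion-exclusion:
2827 + 1696 + 1211 − 565 − 403 − 242 + 80 = 4604

4604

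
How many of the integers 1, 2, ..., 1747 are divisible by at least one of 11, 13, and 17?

366

By inclusion-exclusion,
158 + 134 + 102 − 12 − 9 − 7 + 0 = 366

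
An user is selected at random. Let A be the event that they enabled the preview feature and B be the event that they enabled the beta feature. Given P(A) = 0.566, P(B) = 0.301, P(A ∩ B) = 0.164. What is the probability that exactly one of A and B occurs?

0.539

By inclusion–exclusion (exactly-one form):
P(exactly one) = 0.566 + 0.301 − 2·0.164 = 0.539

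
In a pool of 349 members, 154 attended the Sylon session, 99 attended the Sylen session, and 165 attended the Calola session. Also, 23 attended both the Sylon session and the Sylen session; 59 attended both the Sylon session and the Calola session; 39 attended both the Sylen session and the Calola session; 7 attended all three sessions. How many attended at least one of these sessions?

304

By inclusion–exclusion:
|union| = 154 + 99 + 165 − 23 − 59 − 39 + 7 = 304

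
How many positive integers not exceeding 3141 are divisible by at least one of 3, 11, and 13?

1384

⌊3141/3⌋ + ⌊3141/11⌋ + ⌊3141/13⌋ − ⌊3141/33⌋ − ⌊3141/39⌋ − ⌊3141/143⌋ + ⌊3141/429⌋ = 1047 + 285 + 241 − 95 − 80 − 21 + 7 = 1384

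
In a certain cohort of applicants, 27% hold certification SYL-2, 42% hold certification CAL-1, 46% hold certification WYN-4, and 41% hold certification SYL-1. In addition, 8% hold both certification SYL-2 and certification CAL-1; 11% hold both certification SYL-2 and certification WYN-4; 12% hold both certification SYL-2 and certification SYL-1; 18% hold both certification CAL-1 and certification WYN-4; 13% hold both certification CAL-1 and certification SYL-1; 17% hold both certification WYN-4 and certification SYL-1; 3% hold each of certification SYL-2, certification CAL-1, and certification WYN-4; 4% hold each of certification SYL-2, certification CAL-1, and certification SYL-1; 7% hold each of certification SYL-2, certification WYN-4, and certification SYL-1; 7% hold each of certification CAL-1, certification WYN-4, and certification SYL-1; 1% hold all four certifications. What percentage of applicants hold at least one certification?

97%

Apply inclusion-exclusion:
P(union) = 27 + 42 + 46 + 41 − 8 − 11 − 12 − 18 − 13 − 17 + 3 + 4 + 7 + 7 − 1 = 97%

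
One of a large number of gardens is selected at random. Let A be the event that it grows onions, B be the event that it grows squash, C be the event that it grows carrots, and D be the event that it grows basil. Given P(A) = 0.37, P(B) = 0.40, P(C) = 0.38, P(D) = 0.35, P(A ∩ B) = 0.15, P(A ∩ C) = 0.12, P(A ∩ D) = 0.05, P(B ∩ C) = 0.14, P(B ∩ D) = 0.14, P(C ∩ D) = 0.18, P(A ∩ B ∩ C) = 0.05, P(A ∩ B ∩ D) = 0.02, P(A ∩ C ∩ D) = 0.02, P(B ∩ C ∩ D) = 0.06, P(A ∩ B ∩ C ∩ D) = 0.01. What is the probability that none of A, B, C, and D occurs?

0.14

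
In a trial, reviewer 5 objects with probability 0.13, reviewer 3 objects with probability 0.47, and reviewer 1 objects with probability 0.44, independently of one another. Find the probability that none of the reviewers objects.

P(none) = (1 − 0.13) × (1 − 0.47) × (1 − 0.44) = 0.87 × 0.53 × 0.56 = 0.258216

0.258216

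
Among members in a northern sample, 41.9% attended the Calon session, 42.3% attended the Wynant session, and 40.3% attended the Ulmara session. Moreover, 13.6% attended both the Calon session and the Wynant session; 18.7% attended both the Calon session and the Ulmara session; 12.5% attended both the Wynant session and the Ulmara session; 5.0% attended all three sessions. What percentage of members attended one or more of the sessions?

By inclusion–exclusion:
P(at least one) = 41.9 + 42.3 + 40.3 − 13.6 − 18.7 − 12.5 + 5.0 = 84.7%

84.7%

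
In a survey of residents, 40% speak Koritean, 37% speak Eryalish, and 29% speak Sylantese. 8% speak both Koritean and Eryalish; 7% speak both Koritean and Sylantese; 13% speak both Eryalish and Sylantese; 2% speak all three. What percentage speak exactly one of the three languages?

By inclusion–exclusion (exactly-one form):
P(exactly one) = 40 + 37 + 29 − 2·8 − 2·7 − 2·13 + 3·2 = 56%

56%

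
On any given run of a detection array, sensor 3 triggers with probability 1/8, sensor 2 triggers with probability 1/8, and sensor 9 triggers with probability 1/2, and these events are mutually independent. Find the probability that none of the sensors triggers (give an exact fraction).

49/128

P(none) = (1 − 1/8) × (1 − 1/8) × (1 − 1/2) = 7/8 × 7/8 × 1/2 = 49/128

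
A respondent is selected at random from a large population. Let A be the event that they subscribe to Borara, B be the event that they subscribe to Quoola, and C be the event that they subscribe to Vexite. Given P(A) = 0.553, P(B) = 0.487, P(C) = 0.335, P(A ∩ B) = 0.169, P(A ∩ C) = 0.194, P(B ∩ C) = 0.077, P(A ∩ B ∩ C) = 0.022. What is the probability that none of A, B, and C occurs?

Using inclusion–exclusion:
P(A ∪ B ∪ C) = 0.553 + 0.487 + 0.335 − 0.169 − 0.194 − 0.077 + 0.022 = 0.957
P(none) = 1 − 0.957 = 0.043

0.043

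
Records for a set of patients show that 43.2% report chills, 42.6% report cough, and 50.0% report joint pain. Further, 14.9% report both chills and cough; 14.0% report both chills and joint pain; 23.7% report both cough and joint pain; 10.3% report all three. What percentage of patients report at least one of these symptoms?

93.5%

By inclusion–exclusion:
P(≥1) = 43.2 + 42.6 + 50.0 − 14.9 − 14.0 − 23.7 + 10.3 = 93.5%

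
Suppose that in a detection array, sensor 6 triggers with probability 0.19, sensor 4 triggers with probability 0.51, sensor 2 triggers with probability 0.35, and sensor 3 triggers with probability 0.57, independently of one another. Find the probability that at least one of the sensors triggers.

0.88906645

P(none) = (1 − 0.19) × (1 − 0.51) × (1 − 0.35) × (1 − 0.57) = 0.81 × 0.49 × 0.65 × 0.43 = 0.11093355
P(at least one) = 1 − 0.11093355 = 0.88906645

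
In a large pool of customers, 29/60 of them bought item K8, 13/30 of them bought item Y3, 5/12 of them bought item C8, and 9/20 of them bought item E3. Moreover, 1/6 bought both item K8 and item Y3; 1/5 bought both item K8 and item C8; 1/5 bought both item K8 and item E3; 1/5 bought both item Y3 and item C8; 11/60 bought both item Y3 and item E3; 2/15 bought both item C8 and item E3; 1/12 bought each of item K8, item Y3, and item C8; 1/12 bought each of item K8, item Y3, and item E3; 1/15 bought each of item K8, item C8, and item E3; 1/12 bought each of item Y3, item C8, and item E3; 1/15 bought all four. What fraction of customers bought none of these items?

Apply inclusion-exclusion:
P(at least one) = 29/60 + 13/30 + 5/12 + 9/20 − 1/6 − 1/5 − 1/5 − 1/5 − 11/60 − 2/15 + 1/12 + 1/12 + 1/15 + 1/12 − 1/15 = 19/20
P(none) = 1 − 19/20 = 1/20

1/20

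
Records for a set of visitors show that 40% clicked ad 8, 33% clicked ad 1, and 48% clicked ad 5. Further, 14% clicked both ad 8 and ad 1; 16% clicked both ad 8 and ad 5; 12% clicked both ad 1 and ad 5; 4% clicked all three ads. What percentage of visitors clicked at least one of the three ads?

By inclusion–exclusion:
P(at least one) = 40 + 33 + 48 − 14 − 16 − 12 + 4 = 83%

83%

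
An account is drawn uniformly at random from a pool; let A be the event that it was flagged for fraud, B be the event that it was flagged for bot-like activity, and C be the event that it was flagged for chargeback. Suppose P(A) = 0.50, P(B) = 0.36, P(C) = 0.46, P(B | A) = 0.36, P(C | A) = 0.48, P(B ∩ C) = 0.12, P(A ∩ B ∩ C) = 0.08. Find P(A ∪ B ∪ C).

0.86

P(A ∩ B) = P(A)·P(B|A) = 0.50 × 0.36 = 0.18
P(A ∩ C) = P(A)·P(C|A) = 0.50 × 0.48 = 0.24
Using inclusion–exclusion:
P(A ∪ B ∪ C) = 0.50 + 0.36 + 0.46 − 0.18 − 0.24 − 0.12 + 0.08 = 0.86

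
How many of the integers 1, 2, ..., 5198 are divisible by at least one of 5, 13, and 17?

By inclusion-exclusion,
⌊5198/5⌋ + ⌊5198/13⌋ + ⌊5198/17⌋ − ⌊5198/65⌋ − ⌊5198/85⌋ − ⌊5198/221⌋ + ⌊5198/1105⌋ = 1039 + 399 + 305 − 79 − 61 − 23 + 4 = 1584

1584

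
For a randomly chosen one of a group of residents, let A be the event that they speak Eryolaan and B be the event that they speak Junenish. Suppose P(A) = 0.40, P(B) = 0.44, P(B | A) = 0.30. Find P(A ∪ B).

P(A ∩ B) = P(A)·P(B|A) = 0.40 × 0.30 = 0.12
Inclusion–exclusion gives
P(A ∪ B) = 0.40 + 0.44 − 0.12 = 0.72

0.72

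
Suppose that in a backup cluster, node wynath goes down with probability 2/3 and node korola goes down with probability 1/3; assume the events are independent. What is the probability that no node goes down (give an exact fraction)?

Since the events are independent, P(none) is the product of the individual non-occurrence probabilities.
P(none) = (1 − 2/3) × (1 − 1/3) = 1/3 × 2/3 = 2/9

2/9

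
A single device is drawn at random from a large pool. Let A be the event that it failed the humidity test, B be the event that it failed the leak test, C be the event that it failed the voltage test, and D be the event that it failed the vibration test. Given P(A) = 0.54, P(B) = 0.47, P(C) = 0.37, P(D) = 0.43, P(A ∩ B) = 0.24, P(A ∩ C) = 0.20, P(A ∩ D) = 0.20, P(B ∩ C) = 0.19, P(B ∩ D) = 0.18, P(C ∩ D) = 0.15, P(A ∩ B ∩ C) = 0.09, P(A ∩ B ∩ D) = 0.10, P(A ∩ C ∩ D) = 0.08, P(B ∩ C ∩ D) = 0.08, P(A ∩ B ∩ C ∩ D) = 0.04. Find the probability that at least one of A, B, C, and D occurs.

By inclusion–exclusion:
P(A ∪ B ∪ C ∪ D) = 0.54 + 0.47 + 0.37 + 0.43 − 0.24 − 0.20 − 0.20 − 0.19 − 0.18 − 0.15 + 0.09 + 0.10 + 0.08 + 0.08 − 0.04 = 0.96

0.96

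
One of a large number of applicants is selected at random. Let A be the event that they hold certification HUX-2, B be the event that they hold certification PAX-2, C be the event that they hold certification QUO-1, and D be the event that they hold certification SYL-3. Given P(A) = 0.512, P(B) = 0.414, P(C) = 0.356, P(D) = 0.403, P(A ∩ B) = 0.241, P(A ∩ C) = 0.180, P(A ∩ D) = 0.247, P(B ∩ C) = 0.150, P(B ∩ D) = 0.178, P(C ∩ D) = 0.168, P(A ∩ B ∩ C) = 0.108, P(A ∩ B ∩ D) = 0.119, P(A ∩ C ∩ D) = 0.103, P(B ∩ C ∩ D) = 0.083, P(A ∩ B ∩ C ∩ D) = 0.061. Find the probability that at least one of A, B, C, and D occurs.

0.873

Apply inclusion-exclusion:
P(A ∪ B ∪ C ∪ D) = 0.512 + 0.414 + 0.356 + 0.403 − 0.241 − 0.180 − 0.247 − 0.150 − 0.178 − 0.168 + 0.108 + 0.119 + 0.103 + 0.083 − 0.061 = 0.873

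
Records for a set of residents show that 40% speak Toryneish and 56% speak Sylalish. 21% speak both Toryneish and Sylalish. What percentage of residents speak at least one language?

P(union) = 40 + 56 − 21 = 75%

75%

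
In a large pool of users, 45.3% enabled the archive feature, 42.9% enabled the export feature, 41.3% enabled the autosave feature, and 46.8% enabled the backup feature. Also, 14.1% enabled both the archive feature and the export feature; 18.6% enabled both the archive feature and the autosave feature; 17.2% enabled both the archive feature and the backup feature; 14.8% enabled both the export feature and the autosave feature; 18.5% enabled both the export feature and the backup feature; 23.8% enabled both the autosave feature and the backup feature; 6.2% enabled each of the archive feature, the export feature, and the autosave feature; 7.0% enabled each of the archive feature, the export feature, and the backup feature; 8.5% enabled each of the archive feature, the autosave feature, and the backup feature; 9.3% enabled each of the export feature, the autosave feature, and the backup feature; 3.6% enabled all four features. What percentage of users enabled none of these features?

3.3%

By inclusion-exclusion,
P(≥1) = 45.3 + 42.9 + 41.3 + 46.8 − 14.1 − 18.6 − 17.2 − 14.8 − 18.5 − 23.8 + 6.2 + 7.0 + 8.5 + 9.3 − 3.6 = 96.7%
P(none) = 100% − 96.7% = 3.3%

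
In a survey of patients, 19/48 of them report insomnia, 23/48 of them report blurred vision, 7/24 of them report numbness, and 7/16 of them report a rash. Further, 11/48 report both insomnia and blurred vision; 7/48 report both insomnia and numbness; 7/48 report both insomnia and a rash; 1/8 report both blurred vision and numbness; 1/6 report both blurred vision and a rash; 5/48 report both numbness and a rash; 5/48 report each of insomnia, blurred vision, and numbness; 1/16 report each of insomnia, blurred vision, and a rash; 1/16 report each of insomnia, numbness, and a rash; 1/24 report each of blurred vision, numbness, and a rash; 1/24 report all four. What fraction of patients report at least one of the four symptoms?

11/12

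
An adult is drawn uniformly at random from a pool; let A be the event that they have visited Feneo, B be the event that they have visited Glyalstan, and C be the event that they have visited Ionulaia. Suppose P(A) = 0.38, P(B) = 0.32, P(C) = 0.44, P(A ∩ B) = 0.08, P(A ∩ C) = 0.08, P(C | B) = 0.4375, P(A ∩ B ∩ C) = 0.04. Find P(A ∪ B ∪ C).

P(B ∩ C) = P(B)·P(C|B) = 0.32 × 0.4375 = 0.14
By inclusion–exclusion:
P(A ∪ B ∪ C) = 0.38 + 0.32 + 0.44 − 0.08 − 0.08 − 0.14 + 0.04 = 0.88

0.88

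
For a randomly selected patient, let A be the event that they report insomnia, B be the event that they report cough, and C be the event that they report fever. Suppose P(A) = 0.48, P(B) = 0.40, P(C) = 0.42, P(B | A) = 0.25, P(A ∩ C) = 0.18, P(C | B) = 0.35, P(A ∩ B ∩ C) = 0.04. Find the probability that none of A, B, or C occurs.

0.10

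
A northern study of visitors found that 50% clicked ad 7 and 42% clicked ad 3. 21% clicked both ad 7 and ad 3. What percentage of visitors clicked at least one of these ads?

71%

By inclusion–exclusion:
P(union) = 50 + 42 − 21 = 71%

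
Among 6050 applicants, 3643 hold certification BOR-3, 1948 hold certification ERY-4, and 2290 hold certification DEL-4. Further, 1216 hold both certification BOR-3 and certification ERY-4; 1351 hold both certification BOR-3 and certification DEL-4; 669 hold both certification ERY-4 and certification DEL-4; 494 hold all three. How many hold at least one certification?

|at least one| = 3643 + 1948 + 2290 − 1216 − 1351 − 669 + 494 = 5139

5139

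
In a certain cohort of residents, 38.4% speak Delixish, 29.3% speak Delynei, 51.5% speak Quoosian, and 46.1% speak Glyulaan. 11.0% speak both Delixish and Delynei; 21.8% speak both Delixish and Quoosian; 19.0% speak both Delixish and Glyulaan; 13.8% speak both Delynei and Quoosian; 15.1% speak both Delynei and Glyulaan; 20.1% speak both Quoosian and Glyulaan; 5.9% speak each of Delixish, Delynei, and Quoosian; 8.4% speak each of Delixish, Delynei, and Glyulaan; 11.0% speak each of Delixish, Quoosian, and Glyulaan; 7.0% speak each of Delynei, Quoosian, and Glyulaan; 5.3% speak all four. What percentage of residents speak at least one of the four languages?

P(union) = 38.4 + 29.3 + 51.5 + 46.1 − 11.0 − 21.8 − 19.0 − 13.8 − 15.1 − 20.1 + 5.9 + 8.4 + 11.0 + 7.0 − 5.3 = 91.5%

91.5%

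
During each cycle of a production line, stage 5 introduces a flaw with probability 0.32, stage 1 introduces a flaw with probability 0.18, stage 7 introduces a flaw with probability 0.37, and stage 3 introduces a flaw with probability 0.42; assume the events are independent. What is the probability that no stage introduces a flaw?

0.20374704

P(none) = (1 − 0.32) × (1 − 0.18) × (1 − 0.37) × (1 − 0.42) = 0.68 × 0.82 × 0.63 × 0.58 = 0.20374704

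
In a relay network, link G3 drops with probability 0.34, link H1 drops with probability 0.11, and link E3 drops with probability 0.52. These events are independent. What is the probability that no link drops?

Since the events are independent, P(none) is the product of the individual non-occurrence probabilities.
P(none) = (1 − 0.34) × (1 − 0.11) × (1 − 0.52) = 0.66 × 0.89 × 0.48 = 0.281952

0.281952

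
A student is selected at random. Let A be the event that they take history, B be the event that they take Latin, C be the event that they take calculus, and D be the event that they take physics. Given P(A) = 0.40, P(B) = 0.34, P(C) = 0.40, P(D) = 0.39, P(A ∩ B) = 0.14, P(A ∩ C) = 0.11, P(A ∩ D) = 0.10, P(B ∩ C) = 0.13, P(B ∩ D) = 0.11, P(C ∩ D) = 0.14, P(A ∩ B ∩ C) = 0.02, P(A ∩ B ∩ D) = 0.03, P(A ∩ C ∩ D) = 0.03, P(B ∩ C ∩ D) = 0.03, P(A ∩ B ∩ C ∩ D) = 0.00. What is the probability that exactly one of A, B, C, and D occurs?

Using the inclusion–exclusion count for exactly one event:
P(exactly one) = 0.40 + 0.34 + 0.40 + 0.39 − 2·0.14 − 2·0.11 − 2·0.10 − 2·0.13 − 2·0.11 − 2·0.14 + 3·0.02 + 3·0.03 + 3·0.03 + 3·0.03 − 4·0.00 = 0.40

0.40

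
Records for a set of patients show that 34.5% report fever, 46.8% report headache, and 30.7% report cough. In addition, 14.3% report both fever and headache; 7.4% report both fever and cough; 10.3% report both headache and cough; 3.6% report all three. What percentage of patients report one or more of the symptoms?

83.6%

By inclusion-exclusion,
P(union) = 34.5 + 46.8 + 30.7 − 14.3 − 7.4 − 10.3 + 3.6 = 83.6%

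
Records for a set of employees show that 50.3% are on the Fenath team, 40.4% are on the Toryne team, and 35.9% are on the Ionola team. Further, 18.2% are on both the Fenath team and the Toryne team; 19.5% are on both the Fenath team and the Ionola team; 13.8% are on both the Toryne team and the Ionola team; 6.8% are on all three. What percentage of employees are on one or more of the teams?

81.9%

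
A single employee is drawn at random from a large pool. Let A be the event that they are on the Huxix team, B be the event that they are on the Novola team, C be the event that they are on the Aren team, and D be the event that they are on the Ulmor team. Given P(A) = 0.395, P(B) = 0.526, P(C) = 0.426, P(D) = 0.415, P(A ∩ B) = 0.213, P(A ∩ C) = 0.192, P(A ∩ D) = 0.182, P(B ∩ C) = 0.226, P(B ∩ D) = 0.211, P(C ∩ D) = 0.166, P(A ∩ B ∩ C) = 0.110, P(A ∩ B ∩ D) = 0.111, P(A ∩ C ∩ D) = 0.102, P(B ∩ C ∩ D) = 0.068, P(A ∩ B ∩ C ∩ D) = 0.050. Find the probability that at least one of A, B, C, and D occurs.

0.913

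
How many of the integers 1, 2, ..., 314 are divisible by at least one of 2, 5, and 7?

floor(314/2) + floor(314/5) + floor(314/7) − floor(314/10) − floor(314/14) − floor(314/35) + floor(314/70) = 157 + 62 + 44 − 31 − 22 − 8 + 4 = 206

206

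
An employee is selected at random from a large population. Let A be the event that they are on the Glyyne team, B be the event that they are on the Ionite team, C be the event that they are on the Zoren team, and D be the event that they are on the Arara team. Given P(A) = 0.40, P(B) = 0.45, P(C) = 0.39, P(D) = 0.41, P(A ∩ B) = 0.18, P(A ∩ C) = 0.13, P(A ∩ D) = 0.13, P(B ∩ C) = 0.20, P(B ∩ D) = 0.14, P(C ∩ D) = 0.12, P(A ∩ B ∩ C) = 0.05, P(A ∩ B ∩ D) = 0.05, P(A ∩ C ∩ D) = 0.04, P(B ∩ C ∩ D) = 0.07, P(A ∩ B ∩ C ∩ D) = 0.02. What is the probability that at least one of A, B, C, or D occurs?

0.94

By inclusion–exclusion:
P(A ∪ B ∪ C ∪ D) = 0.40 + 0.45 + 0.39 + 0.41 − 0.18 − 0.13 − 0.13 − 0.20 − 0.14 − 0.12 + 0.05 + 0.05 + 0.04 + 0.07 − 0.02 = 0.94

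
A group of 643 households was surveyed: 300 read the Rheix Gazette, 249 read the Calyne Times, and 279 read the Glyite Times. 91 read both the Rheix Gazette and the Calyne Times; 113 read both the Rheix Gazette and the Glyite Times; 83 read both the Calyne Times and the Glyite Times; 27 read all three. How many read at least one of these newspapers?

N(≥1) = 300 + 249 + 279 − 91 − 113 − 83 + 27 = 568

568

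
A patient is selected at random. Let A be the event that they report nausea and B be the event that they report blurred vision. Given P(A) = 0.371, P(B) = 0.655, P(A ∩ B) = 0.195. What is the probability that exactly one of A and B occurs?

0.636

Using the inclusion–exclusion count for exactly one event:
P(exactly one) = 0.371 + 0.655 − 2·0.195 = 0.636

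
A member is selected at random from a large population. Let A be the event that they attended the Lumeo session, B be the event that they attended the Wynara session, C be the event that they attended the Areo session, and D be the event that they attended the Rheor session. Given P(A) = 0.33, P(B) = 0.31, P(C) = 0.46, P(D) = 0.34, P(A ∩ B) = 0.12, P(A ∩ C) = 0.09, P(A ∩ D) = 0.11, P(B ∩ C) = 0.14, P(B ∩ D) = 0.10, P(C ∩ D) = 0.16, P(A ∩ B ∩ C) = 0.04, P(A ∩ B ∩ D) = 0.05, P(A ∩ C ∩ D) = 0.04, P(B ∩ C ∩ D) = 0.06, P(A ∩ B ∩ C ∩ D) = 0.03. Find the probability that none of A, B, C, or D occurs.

0.12

Inclusion–exclusion gives
P(A ∪ B ∪ C ∪ D) = 0.33 + 0.31 + 0.46 + 0.34 − 0.12 − 0.09 − 0.11 − 0.14 − 0.10 − 0.16 + 0.04 + 0.05 + 0.04 + 0.06 − 0.03 = 0.88
P(none) = 1 − 0.88 = 0.12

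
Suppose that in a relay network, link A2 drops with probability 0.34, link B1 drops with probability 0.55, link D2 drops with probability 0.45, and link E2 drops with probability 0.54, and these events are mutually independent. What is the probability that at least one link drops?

0.924859

P(none) = (1 − 0.34) × (1 − 0.55) × (1 − 0.45) × (1 − 0.54) = 0.66 × 0.45 × 0.55 × 0.46 = 0.075141
P(at least one) = 1 − 0.075141 = 0.924859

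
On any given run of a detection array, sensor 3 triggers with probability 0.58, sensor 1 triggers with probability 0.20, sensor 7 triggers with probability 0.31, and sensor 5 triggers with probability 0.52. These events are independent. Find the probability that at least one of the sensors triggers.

0.8887168

P(none) = (1 − 0.58) × (1 − 0.20) × (1 − 0.31) × (1 − 0.52) = 0.42 × 0.80 × 0.69 × 0.48 = 0.1112832
P(at least one) = 1 − 0.1112832 = 0.8887168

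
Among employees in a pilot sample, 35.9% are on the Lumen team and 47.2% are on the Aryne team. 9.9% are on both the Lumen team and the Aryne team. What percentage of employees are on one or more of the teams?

Using inclusion–exclusion:
P(union) = 35.9 + 47.2 − 9.9 = 73.2%

73.2%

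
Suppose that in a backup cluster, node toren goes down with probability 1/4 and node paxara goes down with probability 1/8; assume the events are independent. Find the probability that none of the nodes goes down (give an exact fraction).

P(none) = (1 − 1/4) × (1 − 1/8) = 3/4 × 7/8 = 21/32

21/32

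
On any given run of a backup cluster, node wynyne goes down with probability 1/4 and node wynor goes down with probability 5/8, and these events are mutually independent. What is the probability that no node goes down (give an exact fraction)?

9/32

Independence gives P(none) = ∏(1 − pᵢ).
P(none) = (1 − 1/4) × (1 − 5/8) = 3/4 × 3/8 = 9/32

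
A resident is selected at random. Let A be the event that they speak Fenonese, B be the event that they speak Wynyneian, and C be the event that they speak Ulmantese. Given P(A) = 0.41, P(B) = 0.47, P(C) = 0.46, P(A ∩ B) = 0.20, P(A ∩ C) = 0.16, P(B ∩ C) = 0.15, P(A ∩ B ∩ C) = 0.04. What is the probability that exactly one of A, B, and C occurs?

Using the inclusion–exclusion count for exactly one event:
P(exactly one) = 0.41 + 0.47 + 0.46 − 2·0.20 − 2·0.16 − 2·0.15 + 3·0.04 = 0.44

0.44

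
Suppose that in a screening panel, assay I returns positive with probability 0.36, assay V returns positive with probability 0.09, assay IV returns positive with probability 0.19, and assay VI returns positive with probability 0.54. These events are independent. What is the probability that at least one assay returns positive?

P(none) = (1 − 0.36) × (1 − 0.09) × (1 − 0.19) × (1 − 0.54) = 0.64 × 0.91 × 0.81 × 0.46 = 0.21700224
P(at least one) = 1 − 0.21700224 = 0.78299776

0.78299776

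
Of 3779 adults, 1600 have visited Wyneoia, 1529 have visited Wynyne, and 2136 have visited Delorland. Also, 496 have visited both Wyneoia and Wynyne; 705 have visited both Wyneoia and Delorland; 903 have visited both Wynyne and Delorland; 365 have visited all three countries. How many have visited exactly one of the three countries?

Using the inclusion–exclusion count for exactly one event:
N(exactly one) = 1600 + 1529 + 2136 − 2·496 − 2·705 − 2·903 + 3·365 = 2152

2152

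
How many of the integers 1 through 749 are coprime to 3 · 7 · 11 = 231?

388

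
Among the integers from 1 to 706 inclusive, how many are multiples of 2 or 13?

By inclusion–exclusion:
353 + 54 − 27 = 380

380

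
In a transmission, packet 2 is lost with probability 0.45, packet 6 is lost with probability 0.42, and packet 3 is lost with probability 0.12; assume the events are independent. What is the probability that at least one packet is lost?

P(none) = (1 − 0.45) × (1 − 0.42) × (1 − 0.12) = 0.55 × 0.58 × 0.88 = 0.28072
P(at least one) = 1 − 0.28072 = 0.71928

0.71928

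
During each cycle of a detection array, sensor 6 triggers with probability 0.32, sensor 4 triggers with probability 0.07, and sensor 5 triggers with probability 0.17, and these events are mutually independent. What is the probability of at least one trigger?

P(none) = (1 − 0.32) × (1 − 0.07) × (1 − 0.17) = 0.68 × 0.93 × 0.83 = 0.524892
P(at least one) = 1 − 0.524892 = 0.475108

0.475108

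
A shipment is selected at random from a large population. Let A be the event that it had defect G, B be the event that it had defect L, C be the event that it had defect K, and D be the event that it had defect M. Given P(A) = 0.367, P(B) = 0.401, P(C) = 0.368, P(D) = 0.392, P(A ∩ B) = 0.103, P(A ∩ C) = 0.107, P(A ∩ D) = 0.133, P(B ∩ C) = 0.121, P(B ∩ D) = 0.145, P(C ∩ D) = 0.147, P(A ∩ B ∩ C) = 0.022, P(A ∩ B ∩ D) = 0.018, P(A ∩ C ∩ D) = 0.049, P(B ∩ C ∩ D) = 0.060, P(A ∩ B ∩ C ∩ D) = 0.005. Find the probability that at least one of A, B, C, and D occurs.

0.916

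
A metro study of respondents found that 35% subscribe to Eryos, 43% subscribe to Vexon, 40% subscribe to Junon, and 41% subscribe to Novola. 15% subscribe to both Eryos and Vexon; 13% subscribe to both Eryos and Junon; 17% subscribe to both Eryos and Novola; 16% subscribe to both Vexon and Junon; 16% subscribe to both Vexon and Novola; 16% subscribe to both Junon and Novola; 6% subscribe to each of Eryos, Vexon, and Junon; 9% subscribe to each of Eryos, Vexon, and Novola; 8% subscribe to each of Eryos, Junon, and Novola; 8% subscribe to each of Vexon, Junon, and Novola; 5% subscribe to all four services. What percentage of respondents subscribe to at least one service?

92%

Using inclusion–exclusion:
P(≥1) = 35 + 43 + 40 + 41 − 15 − 13 − 17 − 16 − 16 − 16 + 6 + 9 + 8 + 8 − 5 = 92%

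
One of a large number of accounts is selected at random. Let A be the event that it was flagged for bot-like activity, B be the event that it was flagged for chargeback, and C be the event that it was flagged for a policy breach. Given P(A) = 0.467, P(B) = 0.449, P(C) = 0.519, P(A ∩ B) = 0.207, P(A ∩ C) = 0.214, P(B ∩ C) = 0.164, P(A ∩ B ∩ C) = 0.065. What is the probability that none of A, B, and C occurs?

0.085

Using inclusion–exclusion:
P(A ∪ B ∪ C) = 0.467 + 0.449 + 0.519 − 0.207 − 0.214 − 0.164 + 0.065 = 0.915
P(none) = 1 − 0.915 = 0.085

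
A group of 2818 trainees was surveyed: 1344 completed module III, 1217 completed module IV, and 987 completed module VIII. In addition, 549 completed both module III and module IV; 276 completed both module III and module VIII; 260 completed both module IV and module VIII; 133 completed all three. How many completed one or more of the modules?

2596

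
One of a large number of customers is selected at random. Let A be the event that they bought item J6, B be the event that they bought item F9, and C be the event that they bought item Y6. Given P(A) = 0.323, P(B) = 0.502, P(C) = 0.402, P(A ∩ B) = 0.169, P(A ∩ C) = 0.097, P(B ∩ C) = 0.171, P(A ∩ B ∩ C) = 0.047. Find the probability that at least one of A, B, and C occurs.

P(A ∪ B ∪ C) = 0.323 + 0.502 + 0.402 − 0.169 − 0.097 − 0.171 + 0.047 = 0.837

0.837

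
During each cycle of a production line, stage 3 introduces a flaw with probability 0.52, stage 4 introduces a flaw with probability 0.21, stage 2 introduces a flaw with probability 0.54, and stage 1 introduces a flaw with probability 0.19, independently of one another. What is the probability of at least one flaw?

0.85871008

Independence gives P(none) = ∏(1 − pᵢ).
P(none) = (1 − 0.52) × (1 − 0.21) × (1 − 0.54) × (1 − 0.19) = 0.48 × 0.79 × 0.46 × 0.81 = 0.14128992
P(at least one) = 1 − 0.14128992 = 0.85871008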